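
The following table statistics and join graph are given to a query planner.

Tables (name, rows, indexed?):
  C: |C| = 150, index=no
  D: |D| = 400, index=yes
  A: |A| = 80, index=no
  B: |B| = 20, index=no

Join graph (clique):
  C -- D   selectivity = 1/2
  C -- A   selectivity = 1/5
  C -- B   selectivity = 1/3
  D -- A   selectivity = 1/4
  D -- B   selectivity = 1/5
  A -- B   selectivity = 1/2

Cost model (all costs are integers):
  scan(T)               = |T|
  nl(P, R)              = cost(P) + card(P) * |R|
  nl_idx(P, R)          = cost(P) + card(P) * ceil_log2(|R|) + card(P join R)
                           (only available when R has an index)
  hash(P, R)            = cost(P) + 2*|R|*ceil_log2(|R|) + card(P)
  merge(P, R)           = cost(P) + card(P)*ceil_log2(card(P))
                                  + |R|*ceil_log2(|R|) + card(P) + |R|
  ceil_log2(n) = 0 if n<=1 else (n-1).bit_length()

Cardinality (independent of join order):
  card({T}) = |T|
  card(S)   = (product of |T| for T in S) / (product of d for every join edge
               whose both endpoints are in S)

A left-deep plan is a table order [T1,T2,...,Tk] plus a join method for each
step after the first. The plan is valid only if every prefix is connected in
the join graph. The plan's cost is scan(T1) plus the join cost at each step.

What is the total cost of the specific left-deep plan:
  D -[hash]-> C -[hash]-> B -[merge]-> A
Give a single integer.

714040

step 1: scan D: cost=400, card=400
step 2: join C via hash
    card(P join C) = 400*150/(2) = 30000
    cost = 400 + 2*150*8 + 400 = 3200
step 3: join B via hash
    card(P join B) = 30000*20/(3*5) = 40000
    cost = 3200 + 2*20*5 + 30000 = 33400
step 4: join A via merge
    card(P join A) = 40000*80/(5*4*2) = 80000
    cost = 33400 + 40000*16 + 80*7 + 40000 + 80 = 714040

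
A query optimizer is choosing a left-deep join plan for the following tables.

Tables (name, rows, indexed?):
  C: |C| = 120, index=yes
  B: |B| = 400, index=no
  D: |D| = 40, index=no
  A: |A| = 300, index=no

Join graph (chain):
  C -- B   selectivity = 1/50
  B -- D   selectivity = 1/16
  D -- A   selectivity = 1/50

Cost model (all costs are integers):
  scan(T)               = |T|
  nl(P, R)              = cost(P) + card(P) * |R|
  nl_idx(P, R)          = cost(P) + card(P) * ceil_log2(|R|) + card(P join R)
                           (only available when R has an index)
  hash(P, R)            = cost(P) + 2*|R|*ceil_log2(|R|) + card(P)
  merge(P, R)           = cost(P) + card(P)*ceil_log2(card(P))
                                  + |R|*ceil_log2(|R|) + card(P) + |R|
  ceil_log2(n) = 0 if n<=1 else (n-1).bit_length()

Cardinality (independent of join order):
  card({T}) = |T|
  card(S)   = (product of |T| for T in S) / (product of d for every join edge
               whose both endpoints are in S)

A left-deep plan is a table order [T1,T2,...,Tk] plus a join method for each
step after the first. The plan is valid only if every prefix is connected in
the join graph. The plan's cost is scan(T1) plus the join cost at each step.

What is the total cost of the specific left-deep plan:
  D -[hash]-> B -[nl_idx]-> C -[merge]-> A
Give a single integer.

step 1: scan D: cost=40, card=40
step 2: join B via hash
    card(P join B) = 40*400/(16) = 1000
    cost = 40 + 2*400*9 + 40 = 7280
step 3: join C via nl_idx
    card(P join C) = 1000*120/(50) = 2400
    cost = 7280 + 1000*7 + 2400 = 16680
step 4: join A via merge
    card(P join A) = 2400*300/(50) = 14400
    cost = 16680 + 2400*12 + 300*9 + 2400 + 300 = 50880

50880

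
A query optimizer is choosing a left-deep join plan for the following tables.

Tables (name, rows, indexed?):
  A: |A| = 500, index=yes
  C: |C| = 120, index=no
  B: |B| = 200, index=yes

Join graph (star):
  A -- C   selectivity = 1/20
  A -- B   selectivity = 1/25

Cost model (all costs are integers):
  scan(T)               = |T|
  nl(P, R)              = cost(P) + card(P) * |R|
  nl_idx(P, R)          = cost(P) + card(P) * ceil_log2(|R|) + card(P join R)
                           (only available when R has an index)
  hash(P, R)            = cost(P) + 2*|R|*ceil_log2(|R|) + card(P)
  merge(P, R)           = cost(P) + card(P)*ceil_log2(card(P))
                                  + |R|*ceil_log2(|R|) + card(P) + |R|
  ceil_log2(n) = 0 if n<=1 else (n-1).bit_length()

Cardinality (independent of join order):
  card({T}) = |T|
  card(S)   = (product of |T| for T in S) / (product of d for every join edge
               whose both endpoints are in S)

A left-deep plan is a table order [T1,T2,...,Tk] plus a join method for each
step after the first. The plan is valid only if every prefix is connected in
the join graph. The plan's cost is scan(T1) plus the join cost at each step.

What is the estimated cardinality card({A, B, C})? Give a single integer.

Tables in S: A(500), B(200), C(120)
Edges inside S: A-C(d=20), A-B(d=25)
numerator = 500 * 200 * 120 = 12000000
denominator = 20 * 25 = 500
card(S) = 12000000 / 500 = 24000

24000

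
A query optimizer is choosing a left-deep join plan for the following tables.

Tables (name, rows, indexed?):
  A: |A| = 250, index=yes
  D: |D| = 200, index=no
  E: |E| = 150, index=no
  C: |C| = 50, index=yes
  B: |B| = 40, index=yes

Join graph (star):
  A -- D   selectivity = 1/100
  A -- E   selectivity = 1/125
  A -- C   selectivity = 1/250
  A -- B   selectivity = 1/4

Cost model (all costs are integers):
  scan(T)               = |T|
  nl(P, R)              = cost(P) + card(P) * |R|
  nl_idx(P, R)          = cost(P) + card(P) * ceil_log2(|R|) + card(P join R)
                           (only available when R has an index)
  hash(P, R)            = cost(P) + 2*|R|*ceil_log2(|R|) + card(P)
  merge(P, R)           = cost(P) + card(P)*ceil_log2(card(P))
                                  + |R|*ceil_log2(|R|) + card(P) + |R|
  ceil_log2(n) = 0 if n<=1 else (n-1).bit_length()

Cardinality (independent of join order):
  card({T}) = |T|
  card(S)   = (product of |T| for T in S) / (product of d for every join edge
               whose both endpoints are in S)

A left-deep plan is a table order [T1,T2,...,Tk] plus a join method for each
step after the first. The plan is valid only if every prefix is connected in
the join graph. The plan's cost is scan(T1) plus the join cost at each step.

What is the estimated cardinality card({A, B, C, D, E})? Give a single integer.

1200

Tables in S: A(250), B(40), C(50), D(200), E(150)
Edges inside S: A-D(d=100), A-E(d=125), A-C(d=250), A-B(d=4)
numerator = 250 * 40 * 50 * 200 * 150 = 15000000000
denominator = 100 * 125 * 250 * 4 = 12500000
card(S) = 15000000000 / 12500000 = 1200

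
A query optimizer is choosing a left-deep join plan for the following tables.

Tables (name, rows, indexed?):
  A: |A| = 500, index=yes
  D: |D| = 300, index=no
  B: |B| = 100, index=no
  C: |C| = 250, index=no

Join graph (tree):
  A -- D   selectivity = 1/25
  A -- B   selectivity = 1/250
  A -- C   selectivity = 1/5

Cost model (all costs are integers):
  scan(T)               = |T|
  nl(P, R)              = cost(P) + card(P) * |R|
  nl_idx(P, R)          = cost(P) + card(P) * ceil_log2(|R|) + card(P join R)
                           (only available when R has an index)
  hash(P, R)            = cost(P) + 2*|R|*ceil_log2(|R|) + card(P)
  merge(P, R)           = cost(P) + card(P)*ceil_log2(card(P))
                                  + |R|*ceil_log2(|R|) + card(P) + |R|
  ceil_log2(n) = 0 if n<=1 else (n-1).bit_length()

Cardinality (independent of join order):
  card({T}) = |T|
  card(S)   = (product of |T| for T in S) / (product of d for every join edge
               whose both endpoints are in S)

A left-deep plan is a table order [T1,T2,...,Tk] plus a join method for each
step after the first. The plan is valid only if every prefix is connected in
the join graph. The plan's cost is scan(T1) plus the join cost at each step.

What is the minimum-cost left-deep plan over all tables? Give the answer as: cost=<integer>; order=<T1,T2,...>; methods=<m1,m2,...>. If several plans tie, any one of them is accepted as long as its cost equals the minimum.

Selinger DP (subsets sized 1..n):
  {A}: scan cost=500, card=500
  {D}: scan cost=300, card=300
  {B}: scan cost=100, card=100
  {C}: scan cost=250, card=250
  {AD}: card=6000; try (D,hash)→6400, (A,merge)→8300, (D,merge)→8500, (A,nl_idx)→9000, (A,hash)→9600, (A,nl)→150300 …(+1); best=6400 via (D,hash)
  {AB}: card=200; try (A,nl_idx)→1200, (B,hash)→2400, (A,merge)→5900, (B,merge)→6300, (A,hash)→9200, (A,nl)→50100 …(+1); best=1200 via (A,nl_idx)
  {AC}: card=25000; try (C,hash)→5000, (A,merge)→7500, (C,merge)→7750, (A,hash)→9500, (A,nl_idx)→27500, (A,nl)→125250 …(+1); best=5000 via (C,hash)
  {ABD}: card=2400; try (D,merge)→6000, (D,hash)→6800, (B,hash)→13800, (D,nl)→61200, (B,merge)→91200, (B,nl)→606400; best=6000 via (D,merge)
  {ACD}: card=300000; try (C,hash)→16400, (D,hash)→35400, (C,merge)→92650, (D,merge)→408000, (C,nl)→1506400, (D,nl)→7505000; best=16400 via (C,hash)
  {ABC}: card=10000; try (C,merge)→5250, (C,hash)→5400, (B,hash)→31400, (C,nl)→51200, (B,merge)→405800, (B,nl)→2505000; best=5250 via (C,merge)
  {ABCD}: card=120000; try (C,hash)→12400, (D,hash)→20650, (C,merge)→39450, (D,merge)→158250, (B,hash)→317800, (C,nl)→606000 …(+3); best=12400 via (C,hash)

cost=12400; order=B,A,D,C; methods=nl_idx,merge,hash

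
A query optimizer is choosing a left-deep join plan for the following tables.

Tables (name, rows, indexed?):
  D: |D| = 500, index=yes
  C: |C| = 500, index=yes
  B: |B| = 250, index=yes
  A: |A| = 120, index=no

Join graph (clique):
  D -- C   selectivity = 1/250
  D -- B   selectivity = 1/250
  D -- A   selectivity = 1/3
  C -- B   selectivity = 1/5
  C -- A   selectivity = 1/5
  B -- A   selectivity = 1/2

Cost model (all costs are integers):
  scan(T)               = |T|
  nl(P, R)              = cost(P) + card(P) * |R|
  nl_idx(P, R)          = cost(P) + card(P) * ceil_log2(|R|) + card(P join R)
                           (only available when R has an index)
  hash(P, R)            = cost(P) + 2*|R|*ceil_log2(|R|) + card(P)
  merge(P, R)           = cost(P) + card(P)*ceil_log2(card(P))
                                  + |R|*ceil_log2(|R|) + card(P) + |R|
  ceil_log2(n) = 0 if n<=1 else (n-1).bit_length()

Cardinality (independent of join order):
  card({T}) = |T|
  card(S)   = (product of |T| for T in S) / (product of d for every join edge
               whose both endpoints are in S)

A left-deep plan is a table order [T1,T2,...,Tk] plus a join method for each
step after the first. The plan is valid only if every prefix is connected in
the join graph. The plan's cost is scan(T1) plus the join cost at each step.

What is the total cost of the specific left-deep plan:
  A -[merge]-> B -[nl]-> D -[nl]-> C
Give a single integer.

12503330

step 1: scan A: cost=120, card=120
step 2: join B via merge
    card(P join B) = 120*250/(2) = 15000
    cost = 120 + 120*7 + 250*8 + 120 + 250 = 3330
step 3: join D via nl
    card(P join D) = 15000*500/(250*3) = 10000
    cost = 3330 + 15000*500 = 7503330
step 4: join C via nl
    card(P join C) = 10000*500/(250*5*5) = 800
    cost = 7503330 + 10000*500 = 12503330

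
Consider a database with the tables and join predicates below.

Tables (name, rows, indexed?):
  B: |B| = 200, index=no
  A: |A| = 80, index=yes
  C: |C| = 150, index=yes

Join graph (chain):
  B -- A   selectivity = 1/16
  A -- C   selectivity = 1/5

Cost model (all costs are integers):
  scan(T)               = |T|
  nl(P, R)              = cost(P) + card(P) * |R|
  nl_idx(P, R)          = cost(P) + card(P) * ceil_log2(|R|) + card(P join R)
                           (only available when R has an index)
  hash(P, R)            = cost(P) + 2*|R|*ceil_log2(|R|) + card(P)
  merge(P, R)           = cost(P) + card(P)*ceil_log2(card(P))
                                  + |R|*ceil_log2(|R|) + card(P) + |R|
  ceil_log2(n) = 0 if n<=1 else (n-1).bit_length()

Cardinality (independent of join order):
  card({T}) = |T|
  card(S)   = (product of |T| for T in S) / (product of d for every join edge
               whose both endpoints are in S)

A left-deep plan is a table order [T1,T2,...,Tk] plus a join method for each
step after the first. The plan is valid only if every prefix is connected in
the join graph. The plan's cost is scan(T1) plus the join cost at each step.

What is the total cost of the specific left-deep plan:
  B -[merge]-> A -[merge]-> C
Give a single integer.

14990

step 1: scan B: cost=200, card=200
step 2: join A via merge
    card(P join A) = 200*80/(16) = 1000
    cost = 200 + 200*8 + 80*7 + 200 + 80 = 2640
step 3: join C via merge
    card(P join C) = 1000*150/(5) = 30000
    cost = 2640 + 1000*10 + 150*8 + 1000 + 150 = 14990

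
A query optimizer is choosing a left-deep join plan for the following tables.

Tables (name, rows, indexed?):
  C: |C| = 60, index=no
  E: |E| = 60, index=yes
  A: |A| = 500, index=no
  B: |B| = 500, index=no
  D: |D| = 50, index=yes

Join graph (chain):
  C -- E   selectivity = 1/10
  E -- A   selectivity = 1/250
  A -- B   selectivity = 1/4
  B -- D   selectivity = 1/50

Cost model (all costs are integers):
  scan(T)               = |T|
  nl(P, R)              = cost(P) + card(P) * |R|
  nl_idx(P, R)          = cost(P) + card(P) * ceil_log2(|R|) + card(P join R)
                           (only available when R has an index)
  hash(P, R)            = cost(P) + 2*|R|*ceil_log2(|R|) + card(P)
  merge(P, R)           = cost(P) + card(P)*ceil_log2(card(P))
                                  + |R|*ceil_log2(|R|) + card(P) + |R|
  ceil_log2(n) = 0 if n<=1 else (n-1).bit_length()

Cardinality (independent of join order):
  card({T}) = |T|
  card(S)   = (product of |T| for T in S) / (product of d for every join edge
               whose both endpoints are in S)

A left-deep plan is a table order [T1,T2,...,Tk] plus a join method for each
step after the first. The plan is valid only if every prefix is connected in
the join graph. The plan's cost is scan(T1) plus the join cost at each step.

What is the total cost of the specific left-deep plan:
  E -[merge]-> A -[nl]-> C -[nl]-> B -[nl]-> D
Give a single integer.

step 1: scan E: cost=60, card=60
step 2: join A via merge
    card(P join A) = 60*500/(250) = 120
    cost = 60 + 60*6 + 500*9 + 60 + 500 = 5480
step 3: join C via nl
    card(P join C) = 120*60/(10) = 720
    cost = 5480 + 120*60 = 12680
step 4: join B via nl
    card(P join B) = 720*500/(4) = 90000
    cost = 12680 + 720*500 = 372680
step 5: join D via nl
    card(P join D) = 90000*50/(50) = 90000
    cost = 372680 + 90000*50 = 4872680

4872680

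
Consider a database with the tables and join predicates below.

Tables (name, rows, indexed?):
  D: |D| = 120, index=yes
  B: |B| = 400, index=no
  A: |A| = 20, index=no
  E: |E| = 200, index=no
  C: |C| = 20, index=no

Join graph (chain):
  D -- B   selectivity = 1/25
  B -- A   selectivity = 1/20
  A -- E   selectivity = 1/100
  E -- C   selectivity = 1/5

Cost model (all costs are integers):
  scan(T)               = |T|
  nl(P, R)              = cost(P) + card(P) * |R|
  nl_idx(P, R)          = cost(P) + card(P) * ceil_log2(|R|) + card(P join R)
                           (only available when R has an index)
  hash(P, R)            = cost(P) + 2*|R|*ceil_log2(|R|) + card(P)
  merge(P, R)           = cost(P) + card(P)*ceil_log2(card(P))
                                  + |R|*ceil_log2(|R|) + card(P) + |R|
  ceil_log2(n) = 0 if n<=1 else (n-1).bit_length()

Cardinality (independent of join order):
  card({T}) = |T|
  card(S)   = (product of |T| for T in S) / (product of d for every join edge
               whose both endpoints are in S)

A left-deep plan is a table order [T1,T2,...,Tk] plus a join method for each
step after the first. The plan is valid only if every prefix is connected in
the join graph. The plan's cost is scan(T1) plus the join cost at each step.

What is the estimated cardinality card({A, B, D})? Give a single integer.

1920

Tables in S: A(20), B(400), D(120)
Edges inside S: D-B(d=25), B-A(d=20)
numerator = 20 * 400 * 120 = 960000
denominator = 25 * 20 = 500
card(S) = 960000 / 500 = 1920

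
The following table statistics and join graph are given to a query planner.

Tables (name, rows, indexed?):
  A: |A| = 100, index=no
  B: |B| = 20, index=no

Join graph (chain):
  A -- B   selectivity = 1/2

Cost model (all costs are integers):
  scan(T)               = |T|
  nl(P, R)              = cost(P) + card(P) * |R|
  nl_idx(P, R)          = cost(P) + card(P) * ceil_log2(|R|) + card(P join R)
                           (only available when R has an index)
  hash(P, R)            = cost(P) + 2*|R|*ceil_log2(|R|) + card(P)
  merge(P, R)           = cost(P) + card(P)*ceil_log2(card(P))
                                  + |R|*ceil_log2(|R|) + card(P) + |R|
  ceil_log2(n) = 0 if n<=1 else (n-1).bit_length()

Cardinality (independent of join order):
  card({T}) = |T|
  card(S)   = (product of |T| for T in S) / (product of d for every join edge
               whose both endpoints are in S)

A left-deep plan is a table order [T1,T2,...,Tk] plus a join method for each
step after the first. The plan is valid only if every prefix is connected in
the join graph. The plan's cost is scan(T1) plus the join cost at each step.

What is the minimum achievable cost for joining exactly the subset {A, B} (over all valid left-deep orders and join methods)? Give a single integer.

Selinger DP over subsets of {A,B}:
  {A}: scan cost=100, card=100
  {B}: scan cost=20, card=20
  {AB}: card=1000; try (B,hash)→400, (A,merge)→940, (B,merge)→1020, (A,hash)→1440, (A,nl)→2020, (B,nl)→2100; best=400 via (B,hash)

400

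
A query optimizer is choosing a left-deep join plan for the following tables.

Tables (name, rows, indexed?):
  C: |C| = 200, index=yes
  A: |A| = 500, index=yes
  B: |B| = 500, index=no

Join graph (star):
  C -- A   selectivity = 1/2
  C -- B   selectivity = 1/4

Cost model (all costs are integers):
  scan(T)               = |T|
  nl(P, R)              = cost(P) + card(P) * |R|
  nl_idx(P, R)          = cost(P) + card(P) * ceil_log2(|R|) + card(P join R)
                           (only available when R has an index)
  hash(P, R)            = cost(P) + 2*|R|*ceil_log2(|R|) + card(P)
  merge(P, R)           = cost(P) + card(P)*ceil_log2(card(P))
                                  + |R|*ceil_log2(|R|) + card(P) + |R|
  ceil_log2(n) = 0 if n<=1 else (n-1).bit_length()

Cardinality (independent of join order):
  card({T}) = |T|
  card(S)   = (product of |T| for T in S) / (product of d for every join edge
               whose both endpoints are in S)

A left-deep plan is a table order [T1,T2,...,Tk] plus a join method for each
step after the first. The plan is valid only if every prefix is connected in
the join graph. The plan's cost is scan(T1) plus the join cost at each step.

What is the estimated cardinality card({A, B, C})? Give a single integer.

6250000

Tables in S: A(500), B(500), C(200)
Edges inside S: C-A(d=2), C-B(d=4)
numerator = 500 * 500 * 200 = 50000000
denominator = 2 * 4 = 8
card(S) = 50000000 / 8 = 6250000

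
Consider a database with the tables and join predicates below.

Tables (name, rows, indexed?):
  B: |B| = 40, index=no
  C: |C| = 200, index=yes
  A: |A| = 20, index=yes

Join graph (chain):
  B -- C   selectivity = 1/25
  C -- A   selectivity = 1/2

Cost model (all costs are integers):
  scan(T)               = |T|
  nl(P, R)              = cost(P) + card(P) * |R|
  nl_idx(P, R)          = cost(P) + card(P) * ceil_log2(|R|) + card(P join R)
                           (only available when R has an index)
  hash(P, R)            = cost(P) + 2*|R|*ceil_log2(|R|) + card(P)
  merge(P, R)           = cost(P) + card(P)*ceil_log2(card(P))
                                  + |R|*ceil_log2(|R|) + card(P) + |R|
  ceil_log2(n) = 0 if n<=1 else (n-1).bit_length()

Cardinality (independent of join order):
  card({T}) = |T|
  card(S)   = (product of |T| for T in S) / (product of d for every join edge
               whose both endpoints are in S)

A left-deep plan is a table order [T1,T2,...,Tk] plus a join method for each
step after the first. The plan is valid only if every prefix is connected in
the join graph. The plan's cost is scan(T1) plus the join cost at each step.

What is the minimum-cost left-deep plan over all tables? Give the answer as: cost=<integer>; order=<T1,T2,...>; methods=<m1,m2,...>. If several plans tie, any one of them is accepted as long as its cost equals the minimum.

cost=1200; order=B,C,A; methods=nl_idx,hash

Selinger DP (subsets sized 1..n):
  {B}: scan cost=40, card=40
  {C}: scan cost=200, card=200
  {A}: scan cost=20, card=20
  {BC}: card=320; try (C,nl_idx)→680, (B,hash)→880, (C,merge)→2120, (B,merge)→2280, (C,hash)→3280, (C,nl)→8040 …(+1); best=680 via (C,nl_idx)
  {AC}: card=2000; try (A,hash)→600, (C,merge)→1940, (A,merge)→2120, (C,nl_idx)→2180, (A,nl_idx)→3200, (C,hash)→3240 …(+2); best=600 via (A,hash)
  {ABC}: card=3200; try (A,hash)→1200, (B,hash)→3080, (A,merge)→4000, (A,nl_idx)→5480, (A,nl)→7080, (B,merge)→24880 …(+1); best=1200 via (A,hash)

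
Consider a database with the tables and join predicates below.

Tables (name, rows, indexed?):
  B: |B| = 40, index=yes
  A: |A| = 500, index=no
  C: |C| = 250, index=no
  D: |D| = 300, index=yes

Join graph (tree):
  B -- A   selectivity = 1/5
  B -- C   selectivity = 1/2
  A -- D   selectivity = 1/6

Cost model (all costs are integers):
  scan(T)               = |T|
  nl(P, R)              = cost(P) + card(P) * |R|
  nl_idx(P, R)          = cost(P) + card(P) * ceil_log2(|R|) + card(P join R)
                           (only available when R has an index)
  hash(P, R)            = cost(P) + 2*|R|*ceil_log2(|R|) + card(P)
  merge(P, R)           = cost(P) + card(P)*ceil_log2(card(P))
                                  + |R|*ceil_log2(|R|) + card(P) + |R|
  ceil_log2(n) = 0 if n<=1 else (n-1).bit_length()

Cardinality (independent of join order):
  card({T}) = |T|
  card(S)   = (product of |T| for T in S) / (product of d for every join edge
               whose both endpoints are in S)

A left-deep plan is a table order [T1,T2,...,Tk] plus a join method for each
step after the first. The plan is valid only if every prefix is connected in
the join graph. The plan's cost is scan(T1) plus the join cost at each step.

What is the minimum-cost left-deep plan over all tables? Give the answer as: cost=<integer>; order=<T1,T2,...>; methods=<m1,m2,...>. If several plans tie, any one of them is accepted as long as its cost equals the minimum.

cost=214880; order=A,B,D,C; methods=hash,hash,hash

Selinger DP (subsets sized 1..n):
  {B}: scan cost=40, card=40
  {A}: scan cost=500, card=500
  {C}: scan cost=250, card=250
  {D}: scan cost=300, card=300
  {AB}: card=4000; try (B,hash)→1480, (A,merge)→5320, (B,merge)→5780, (B,nl_idx)→7500, (A,hash)→9080, (A,nl)→20040 …(+1); best=1480 via (B,hash)
  {BC}: card=5000; try (B,hash)→980, (C,merge)→2570, (B,merge)→2780, (C,hash)→4080, (B,nl_idx)→6750, (C,nl)→10040 …(+1); best=980 via (B,hash)
  {AD}: card=25000; try (D,hash)→6400, (A,merge)→8300, (D,merge)→8500, (A,hash)→9600, (D,nl_idx)→30000, (A,nl)→150300 …(+1); best=6400 via (D,hash)
  {ABC}: card=500000; try (C,hash)→9480, (A,hash)→14980, (C,merge)→55730, (A,merge)→75980, (C,nl)→1001480, (A,nl)→2500980; best=9480 via (C,hash)
  {ABD}: card=200000; try (D,hash)→10880, (B,hash)→31880, (D,merge)→56480, (D,nl_idx)→237480, (B,nl_idx)→356400, (B,merge)→406680 …(+2); best=10880 via (D,hash)
  {ABCD}: card=25000000; try (C,hash)→214880, (D,hash)→514880, (C,merge)→3813130, (D,merge)→10012480, (D,nl_idx)→29509480, (C,nl)→50010880 …(+1); best=214880 via (C,hash)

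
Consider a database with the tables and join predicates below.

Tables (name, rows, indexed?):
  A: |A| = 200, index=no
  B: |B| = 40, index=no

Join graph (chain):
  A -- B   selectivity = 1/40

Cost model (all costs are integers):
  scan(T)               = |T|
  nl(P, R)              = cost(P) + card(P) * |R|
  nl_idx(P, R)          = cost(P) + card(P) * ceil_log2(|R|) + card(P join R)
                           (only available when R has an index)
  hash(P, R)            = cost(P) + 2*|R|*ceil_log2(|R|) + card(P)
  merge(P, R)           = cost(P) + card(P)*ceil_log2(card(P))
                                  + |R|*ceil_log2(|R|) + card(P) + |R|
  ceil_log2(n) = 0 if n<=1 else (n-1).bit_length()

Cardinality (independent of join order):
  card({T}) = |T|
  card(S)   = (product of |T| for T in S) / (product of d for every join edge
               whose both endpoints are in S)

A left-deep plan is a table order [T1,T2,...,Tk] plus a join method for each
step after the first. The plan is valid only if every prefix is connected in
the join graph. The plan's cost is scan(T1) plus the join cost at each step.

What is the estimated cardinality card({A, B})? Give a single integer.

200

Tables in S: A(200), B(40)
Edges inside S: A-B(d=40)
numerator = 200 * 40 = 8000
denominator = 40 = 40
card(S) = 8000 / 40 = 200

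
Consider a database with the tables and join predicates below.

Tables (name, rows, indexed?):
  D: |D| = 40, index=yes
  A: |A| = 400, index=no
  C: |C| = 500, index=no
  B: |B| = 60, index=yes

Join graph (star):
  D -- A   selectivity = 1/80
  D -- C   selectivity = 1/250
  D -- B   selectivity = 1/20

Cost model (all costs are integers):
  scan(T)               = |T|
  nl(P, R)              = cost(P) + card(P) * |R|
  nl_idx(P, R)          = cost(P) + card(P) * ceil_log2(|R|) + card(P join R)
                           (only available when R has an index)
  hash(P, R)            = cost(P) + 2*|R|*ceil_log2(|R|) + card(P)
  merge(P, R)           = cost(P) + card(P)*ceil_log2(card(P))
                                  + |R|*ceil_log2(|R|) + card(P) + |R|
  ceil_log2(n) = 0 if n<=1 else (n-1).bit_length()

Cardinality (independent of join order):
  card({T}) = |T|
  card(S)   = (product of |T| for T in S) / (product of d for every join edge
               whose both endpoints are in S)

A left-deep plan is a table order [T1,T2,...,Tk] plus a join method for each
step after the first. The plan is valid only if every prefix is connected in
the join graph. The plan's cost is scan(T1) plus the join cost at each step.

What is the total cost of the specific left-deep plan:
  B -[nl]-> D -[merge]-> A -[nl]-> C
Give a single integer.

step 1: scan B: cost=60, card=60
step 2: join D via nl
    card(P join D) = 60*40/(20) = 120
    cost = 60 + 60*40 = 2460
step 3: join A via merge
    card(P join A) = 120*400/(80) = 600
    cost = 2460 + 120*7 + 400*9 + 120 + 400 = 7420
step 4: join C via nl
    card(P join C) = 600*500/(250) = 1200
    cost = 7420 + 600*500 = 307420

307420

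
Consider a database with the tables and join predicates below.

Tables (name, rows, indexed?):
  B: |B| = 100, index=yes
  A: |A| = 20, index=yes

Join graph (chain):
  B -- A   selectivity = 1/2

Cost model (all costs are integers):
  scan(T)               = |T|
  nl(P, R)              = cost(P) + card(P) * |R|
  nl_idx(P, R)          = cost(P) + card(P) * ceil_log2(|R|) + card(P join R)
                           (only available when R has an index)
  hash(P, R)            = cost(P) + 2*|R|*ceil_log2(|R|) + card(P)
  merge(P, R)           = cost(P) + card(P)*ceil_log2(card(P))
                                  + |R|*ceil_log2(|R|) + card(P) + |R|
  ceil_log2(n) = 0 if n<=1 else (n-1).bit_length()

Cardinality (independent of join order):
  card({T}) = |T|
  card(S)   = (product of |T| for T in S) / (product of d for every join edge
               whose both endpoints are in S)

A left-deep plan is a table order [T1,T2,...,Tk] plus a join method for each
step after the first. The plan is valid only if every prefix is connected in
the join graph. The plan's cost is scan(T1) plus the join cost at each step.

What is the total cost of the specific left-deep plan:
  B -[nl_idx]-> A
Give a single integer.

step 1: scan B: cost=100, card=100
step 2: join A via nl_idx
    card(P join A) = 100*20/(2) = 1000
    cost = 100 + 100*5 + 1000 = 1600

1600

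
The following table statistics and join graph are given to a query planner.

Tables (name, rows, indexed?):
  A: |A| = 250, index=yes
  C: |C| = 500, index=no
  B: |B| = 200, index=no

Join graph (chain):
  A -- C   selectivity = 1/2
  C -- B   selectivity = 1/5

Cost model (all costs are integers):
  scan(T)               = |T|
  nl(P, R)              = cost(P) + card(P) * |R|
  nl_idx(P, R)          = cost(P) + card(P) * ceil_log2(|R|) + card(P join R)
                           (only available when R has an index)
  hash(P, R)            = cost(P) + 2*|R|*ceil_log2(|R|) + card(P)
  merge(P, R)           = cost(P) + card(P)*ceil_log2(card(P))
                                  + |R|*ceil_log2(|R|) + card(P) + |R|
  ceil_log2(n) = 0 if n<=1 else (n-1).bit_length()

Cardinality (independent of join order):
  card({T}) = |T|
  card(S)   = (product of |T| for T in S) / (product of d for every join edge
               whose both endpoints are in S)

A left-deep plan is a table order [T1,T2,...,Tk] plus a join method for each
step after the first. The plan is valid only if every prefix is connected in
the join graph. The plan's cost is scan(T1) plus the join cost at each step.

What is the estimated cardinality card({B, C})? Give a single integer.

20000

Tables in S: B(200), C(500)
Edges inside S: C-B(d=5)
numerator = 200 * 500 = 100000
denominator = 5 = 5
card(S) = 100000 / 5 = 20000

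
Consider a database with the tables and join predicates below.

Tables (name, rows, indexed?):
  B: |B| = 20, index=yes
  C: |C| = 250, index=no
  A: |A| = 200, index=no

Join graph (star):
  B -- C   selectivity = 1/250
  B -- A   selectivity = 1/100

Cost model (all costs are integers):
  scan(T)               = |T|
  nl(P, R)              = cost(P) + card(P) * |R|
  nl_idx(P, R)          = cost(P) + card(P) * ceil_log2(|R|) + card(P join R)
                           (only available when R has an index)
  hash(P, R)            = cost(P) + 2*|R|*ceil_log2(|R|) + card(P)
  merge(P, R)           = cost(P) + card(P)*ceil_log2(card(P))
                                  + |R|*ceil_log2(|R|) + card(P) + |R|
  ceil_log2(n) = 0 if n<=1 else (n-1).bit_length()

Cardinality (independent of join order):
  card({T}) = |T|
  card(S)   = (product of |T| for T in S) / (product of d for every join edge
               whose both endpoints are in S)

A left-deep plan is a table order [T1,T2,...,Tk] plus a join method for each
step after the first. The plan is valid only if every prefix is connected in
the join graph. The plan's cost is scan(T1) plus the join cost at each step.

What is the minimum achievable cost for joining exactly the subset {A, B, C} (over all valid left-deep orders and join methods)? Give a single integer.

Selinger DP over subsets of {A,B,C}:
  {B}: scan cost=20, card=20
  {C}: scan cost=250, card=250
  {A}: scan cost=200, card=200
  {BC}: card=20; try (B,hash)→700, (B,nl_idx)→1520, (C,merge)→2390, (B,merge)→2620, (C,hash)→4040, (C,nl)→5020 …(+1); best=700 via (B,hash)
  {AB}: card=40; try (B,hash)→600, (B,nl_idx)→1240, (A,merge)→1940, (B,merge)→2120, (A,hash)→3240, (A,nl)→4020 …(+1); best=600 via (B,hash)
  {ABC}: card=40; try (A,merge)→2620, (C,merge)→3130, (A,hash)→3920, (C,hash)→4640, (A,nl)→4700, (C,nl)→10600; best=2620 via (A,merge)

2620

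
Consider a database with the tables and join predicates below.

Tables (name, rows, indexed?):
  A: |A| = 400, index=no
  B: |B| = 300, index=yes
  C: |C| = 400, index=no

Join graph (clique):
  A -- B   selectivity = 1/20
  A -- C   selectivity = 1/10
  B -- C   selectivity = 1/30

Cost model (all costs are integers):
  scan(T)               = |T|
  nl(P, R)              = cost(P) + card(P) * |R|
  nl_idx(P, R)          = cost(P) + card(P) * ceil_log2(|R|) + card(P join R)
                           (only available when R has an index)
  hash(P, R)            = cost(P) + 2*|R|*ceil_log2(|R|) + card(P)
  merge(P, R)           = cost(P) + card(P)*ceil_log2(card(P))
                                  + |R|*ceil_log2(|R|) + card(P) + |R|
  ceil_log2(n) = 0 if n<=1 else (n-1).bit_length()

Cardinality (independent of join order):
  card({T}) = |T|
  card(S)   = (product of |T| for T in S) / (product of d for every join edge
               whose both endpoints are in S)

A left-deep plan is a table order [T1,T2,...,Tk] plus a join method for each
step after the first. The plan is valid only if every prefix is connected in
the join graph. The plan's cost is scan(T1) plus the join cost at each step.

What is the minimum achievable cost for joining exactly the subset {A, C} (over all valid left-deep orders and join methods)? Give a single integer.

8000

Selinger DP over subsets of {A,C}:
  {A}: scan cost=400, card=400
  {C}: scan cost=400, card=400
  {AC}: card=16000; try (C,hash)→8000, (A,hash)→8000, (C,merge)→8400, (A,merge)→8400, (C,nl)→160400, (A,nl)→160400; best=8000 via (C,hash)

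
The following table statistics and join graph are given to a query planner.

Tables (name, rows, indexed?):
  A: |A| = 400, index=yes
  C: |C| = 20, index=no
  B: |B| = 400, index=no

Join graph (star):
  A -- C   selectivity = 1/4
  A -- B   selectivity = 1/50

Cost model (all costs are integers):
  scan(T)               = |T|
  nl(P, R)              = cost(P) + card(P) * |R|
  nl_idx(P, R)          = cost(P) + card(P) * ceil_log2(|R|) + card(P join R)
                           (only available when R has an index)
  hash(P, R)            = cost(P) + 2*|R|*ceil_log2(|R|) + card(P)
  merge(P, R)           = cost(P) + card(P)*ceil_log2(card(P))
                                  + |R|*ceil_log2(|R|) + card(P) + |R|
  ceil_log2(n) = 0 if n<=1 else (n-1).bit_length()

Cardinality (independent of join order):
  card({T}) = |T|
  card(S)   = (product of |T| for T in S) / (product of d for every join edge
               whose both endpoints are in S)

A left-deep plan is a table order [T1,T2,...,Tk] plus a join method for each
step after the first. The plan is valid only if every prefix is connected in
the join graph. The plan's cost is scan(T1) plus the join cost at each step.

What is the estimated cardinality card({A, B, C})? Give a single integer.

Tables in S: A(400), B(400), C(20)
Edges inside S: A-C(d=4), A-B(d=50)
numerator = 400 * 400 * 20 = 3200000
denominator = 4 * 50 = 200
card(S) = 3200000 / 200 = 16000

16000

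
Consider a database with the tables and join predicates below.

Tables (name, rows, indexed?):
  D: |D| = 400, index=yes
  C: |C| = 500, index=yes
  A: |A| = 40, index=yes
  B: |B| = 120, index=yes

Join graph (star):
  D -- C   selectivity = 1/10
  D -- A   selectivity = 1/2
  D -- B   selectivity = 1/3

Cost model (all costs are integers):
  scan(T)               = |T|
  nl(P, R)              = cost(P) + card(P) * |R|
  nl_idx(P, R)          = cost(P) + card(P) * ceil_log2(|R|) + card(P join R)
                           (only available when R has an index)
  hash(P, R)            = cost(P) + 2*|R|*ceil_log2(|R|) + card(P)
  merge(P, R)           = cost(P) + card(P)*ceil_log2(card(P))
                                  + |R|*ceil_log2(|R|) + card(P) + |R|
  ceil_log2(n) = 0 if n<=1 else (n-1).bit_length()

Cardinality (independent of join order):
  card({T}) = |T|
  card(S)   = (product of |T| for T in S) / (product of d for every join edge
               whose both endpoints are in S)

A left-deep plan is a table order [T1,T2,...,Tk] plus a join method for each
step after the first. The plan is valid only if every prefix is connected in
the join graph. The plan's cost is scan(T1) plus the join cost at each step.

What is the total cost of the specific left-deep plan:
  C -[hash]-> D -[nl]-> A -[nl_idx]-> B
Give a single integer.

19608200

step 1: scan C: cost=500, card=500
step 2: join D via hash
    card(P join D) = 500*400/(10) = 20000
    cost = 500 + 2*400*9 + 500 = 8200
step 3: join A via nl
    card(P join A) = 20000*40/(2) = 400000
    cost = 8200 + 20000*40 = 808200
step 4: join B via nl_idx
    card(P join B) = 400000*120/(3) = 16000000
    cost = 808200 + 400000*7 + 16000000 = 19608200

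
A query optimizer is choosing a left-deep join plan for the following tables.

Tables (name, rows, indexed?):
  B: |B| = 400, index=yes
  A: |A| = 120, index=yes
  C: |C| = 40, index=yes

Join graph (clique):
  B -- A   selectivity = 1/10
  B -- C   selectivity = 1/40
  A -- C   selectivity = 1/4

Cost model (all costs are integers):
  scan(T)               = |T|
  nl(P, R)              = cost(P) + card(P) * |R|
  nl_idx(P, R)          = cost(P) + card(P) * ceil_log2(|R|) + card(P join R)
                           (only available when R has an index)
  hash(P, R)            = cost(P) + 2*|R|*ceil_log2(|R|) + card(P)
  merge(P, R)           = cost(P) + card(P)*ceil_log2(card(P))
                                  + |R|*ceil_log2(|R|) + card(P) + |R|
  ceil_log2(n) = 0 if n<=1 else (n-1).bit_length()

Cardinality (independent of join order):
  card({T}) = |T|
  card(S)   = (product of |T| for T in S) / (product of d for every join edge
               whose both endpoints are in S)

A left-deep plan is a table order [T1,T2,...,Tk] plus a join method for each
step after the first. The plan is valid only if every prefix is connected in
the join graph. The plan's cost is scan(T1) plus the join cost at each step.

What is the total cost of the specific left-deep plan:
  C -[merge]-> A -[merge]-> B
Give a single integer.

19680

step 1: scan C: cost=40, card=40
step 2: join A via merge
    card(P join A) = 40*120/(4) = 1200
    cost = 40 + 40*6 + 120*7 + 40 + 120 = 1280
step 3: join B via merge
    card(P join B) = 1200*400/(10*40) = 1200
    cost = 1280 + 1200*11 + 400*9 + 1200 + 400 = 19680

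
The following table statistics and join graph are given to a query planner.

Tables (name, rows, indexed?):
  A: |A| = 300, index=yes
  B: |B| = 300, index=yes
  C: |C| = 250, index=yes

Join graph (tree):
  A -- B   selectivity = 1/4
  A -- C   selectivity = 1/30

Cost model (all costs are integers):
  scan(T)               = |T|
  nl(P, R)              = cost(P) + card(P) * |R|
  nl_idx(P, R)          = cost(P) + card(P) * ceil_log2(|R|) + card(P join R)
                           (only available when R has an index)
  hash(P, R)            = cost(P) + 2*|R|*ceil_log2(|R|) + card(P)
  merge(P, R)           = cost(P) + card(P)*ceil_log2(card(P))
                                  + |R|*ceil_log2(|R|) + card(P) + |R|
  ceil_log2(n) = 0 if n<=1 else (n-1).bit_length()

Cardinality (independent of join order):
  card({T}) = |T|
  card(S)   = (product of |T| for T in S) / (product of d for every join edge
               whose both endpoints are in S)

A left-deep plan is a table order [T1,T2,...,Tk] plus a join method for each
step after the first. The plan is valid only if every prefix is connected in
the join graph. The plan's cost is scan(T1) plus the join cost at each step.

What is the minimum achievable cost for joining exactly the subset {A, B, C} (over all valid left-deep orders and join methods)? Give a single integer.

Selinger DP over subsets of {A,B,C}:
  {A}: scan cost=300, card=300
  {B}: scan cost=300, card=300
  {C}: scan cost=250, card=250
  {AB}: card=22500; try (B,hash)→6000, (A,hash)→6000, (B,merge)→6300, (A,merge)→6300, (B,nl_idx)→25500, (A,nl_idx)→25500 …(+2); best=6000 via (B,hash)
  {AC}: card=2500; try (C,hash)→4600, (A,nl_idx)→5000, (C,nl_idx)→5200, (A,merge)→5500, (C,merge)→5550, (A,hash)→5900 …(+2); best=4600 via (C,hash)
  {ABC}: card=187500; try (B,hash)→12500, (C,hash)→32500, (B,merge)→40100, (B,nl_idx)→214600, (C,merge)→368250, (C,nl_idx)→373500 …(+2); best=12500 via (B,hash)

12500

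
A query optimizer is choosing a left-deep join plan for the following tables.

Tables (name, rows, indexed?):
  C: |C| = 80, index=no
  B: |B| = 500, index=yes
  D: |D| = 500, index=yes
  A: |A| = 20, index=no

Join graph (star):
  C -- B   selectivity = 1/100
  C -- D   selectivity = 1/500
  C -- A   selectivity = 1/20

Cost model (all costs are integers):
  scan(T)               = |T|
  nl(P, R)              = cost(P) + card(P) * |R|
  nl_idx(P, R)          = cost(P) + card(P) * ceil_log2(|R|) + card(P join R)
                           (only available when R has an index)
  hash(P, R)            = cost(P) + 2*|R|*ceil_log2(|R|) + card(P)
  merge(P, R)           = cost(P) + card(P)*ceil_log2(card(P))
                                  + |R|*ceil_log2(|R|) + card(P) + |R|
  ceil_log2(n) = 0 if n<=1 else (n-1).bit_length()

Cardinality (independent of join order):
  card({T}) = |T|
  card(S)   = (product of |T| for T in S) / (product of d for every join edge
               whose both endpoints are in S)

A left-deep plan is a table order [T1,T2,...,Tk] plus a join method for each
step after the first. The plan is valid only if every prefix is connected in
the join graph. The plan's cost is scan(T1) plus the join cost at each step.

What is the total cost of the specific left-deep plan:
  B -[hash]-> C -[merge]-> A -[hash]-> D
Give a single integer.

15640

step 1: scan B: cost=500, card=500
step 2: join C via hash
    card(P join C) = 500*80/(100) = 400
    cost = 500 + 2*80*7 + 500 = 2120
step 3: join A via merge
    card(P join A) = 400*20/(20) = 400
    cost = 2120 + 400*9 + 20*5 + 400 + 20 = 6240
step 4: join D via hash
    card(P join D) = 400*500/(500) = 400
    cost = 6240 + 2*500*9 + 400 = 15640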